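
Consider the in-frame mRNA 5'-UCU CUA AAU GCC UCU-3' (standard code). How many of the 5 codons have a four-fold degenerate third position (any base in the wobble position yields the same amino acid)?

4

Codon 1 UCU (Ser): third position 4-fold.
Codon 2 CUA (Leu): third position 4-fold.
Codon 3 AAU (Asn): third position 2-fold.
Codon 4 GCC (Ala): third position 4-fold.
Codon 5 UCU (Ser): third position 4-fold.
Four-fold degenerate third positions: 4.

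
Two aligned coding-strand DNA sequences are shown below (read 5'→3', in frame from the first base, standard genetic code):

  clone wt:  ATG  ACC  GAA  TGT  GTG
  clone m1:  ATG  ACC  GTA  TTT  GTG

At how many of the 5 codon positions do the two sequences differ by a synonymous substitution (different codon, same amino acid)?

0

Codon 1: ATG Met / ATG Met — identical.
Codon 2: ACC Thr / ACC Thr — identical.
Codon 3: GAA Glu / GTA Val — nonsynonymous.
Codon 4: TGT Cys / TTT Phe — nonsynonymous.
Codon 5: GTG Val / GTG Val — identical.
Synonymous differences: 0.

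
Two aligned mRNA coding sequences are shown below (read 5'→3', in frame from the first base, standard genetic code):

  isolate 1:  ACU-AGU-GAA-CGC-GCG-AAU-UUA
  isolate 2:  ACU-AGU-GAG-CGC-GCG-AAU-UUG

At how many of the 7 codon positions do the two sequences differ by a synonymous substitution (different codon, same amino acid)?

2

Codon 1: ACU Thr / ACU Thr — identical.
Codon 2: AGU Ser / AGU Ser — identical.
Codon 3: GAA Glu / GAG Glu — synonymous.
Codon 4: CGC Arg / CGC Arg — identical.
Codon 5: GCG Ala / GCG Ala — identical.
Codon 6: AAU Asn / AAU Asn — identical.
Codon 7: UUA Leu / UUG Leu — synonymous.
Synonymous differences: 2.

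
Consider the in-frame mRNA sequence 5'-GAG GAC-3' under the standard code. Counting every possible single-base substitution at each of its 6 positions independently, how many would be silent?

2

Codon 1 (GAG, Glu): 1 synonymous substitution.
Codon 2 (GAC, Asp): 1 synonymous substitution.
Total: 1 + 1 = 2.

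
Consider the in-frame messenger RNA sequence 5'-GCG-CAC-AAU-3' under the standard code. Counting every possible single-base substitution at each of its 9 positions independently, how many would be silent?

Codon 1 (GCG, Ala): 3 synonymous substitutions.
Codon 2 (CAC, His): 1 synonymous substitution.
Codon 3 (AAU, Asn): 1 synonymous substitution.
Total: 3 + 1 + 1 = 5.

5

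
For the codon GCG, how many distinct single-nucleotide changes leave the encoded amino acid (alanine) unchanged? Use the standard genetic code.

3

Position 1: none → 0 synonymous.
Position 2: none → 0 synonymous.
Position 3: GCU, GCC, GCA → 3 synonymous.
Total: 0 + 0 + 3 = 3.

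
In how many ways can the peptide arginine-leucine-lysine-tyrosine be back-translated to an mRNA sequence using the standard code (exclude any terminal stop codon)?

Arg: 6 codons.
Leu: 6 codons.
Lys: 2 codons.
Tyr: 2 codons.
6 × 6 × 2 × 2 = 144.

144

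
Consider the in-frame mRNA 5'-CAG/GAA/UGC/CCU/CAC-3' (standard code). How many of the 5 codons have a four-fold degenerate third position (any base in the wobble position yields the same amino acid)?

1

Codon 1 CAG (Gln): third position 2-fold.
Codon 2 GAA (Glu): third position 2-fold.
Codon 3 UGC (Cys): third position 2-fold.
Codon 4 CCU (Pro): third position 4-fold.
Codon 5 CAC (His): third position 2-fold.
Four-fold degenerate third positions: 1.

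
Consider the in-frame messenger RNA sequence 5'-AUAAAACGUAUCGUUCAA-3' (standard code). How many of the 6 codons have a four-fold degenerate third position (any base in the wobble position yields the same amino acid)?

Codon 1 AUA (Ile): third position 3-fold.
Codon 2 AAA (Lys): third position 2-fold.
Codon 3 CGU (Arg): third position 4-fold.
Codon 4 AUC (Ile): third position 3-fold.
Codon 5 GUU (Val): third position 4-fold.
Codon 6 CAA (Gln): third position 2-fold.
Four-fold degenerate third positions: 2.

2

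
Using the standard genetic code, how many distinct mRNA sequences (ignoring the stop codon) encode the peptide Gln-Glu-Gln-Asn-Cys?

32

Gln: 2 codons.
Glu: 2 codons.
Gln: 2 codons.
Asn: 2 codons.
Cys: 2 codons.
2 × 2 × 2 × 2 × 2 = 32.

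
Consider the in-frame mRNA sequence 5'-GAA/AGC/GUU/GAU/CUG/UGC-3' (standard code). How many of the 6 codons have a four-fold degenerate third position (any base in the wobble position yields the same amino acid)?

2

Codon 1 GAA (Glu): third position 2-fold.
Codon 2 AGC (Ser): third position 2-fold.
Codon 3 GUU (Val): third position 4-fold.
Codon 4 GAU (Asp): third position 2-fold.
Codon 5 CUG (Leu): third position 4-fold.
Codon 6 UGC (Cys): third position 2-fold.
Four-fold degenerate third positions: 2.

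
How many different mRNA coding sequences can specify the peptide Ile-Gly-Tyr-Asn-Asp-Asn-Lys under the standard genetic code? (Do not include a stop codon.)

Ile: 3 codons.
Gly: 4 codons.
Tyr: 2 codons.
Asn: 2 codons.
Asp: 2 codons.
Asn: 2 codons.
Lys: 2 codons.
3 × 4 × 2 × 2 × 2 × 2 × 2 = 384.

384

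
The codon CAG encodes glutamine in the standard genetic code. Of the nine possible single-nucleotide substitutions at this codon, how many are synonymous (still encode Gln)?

Position 1: none → 0 synonymous.
Position 2: none → 0 synonymous.
Position 3: CAA → 1 synonymous.
Total: 0 + 0 + 1 = 1.

1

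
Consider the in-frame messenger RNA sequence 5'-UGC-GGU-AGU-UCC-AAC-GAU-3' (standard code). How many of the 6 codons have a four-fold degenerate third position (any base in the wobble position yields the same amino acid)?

Codon 1 UGC (Cys): third position 2-fold.
Codon 2 GGU (Gly): third position 4-fold.
Codon 3 AGU (Ser): third position 2-fold.
Codon 4 UCC (Ser): third position 4-fold.
Codon 5 AAC (Asn): third position 2-fold.
Codon 6 GAU (Asp): third position 2-fold.
Four-fold degenerate third positions: 2.

2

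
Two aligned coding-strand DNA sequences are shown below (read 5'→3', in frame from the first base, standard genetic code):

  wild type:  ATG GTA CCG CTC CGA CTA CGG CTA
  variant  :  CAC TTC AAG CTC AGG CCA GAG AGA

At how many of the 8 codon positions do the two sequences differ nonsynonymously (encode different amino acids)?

6

Codon 1: ATG Met / CAC His — nonsynonymous.
Codon 2: GTA Val / TTC Phe — nonsynonymous.
Codon 3: CCG Pro / AAG Lys — nonsynonymous.
Codon 4: CTC Leu / CTC Leu — identical.
Codon 5: CGA Arg / AGG Arg — synonymous.
Codon 6: CTA Leu / CCA Pro — nonsynonymous.
Codon 7: CGG Arg / GAG Glu — nonsynonymous.
Codon 8: CTA Leu / AGA Arg — nonsynonymous.
Nonsynonymous differences: 6.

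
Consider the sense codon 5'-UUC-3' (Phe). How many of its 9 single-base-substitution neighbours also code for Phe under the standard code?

1

Position 1: none → 0 synonymous.
Position 2: none → 0 synonymous.
Position 3: UUU → 1 synonymous.
Total: 0 + 0 + 1 = 1.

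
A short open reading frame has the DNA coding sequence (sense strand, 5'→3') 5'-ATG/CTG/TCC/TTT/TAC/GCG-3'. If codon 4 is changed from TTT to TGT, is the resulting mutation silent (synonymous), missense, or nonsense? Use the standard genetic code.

Position 11 falls in codon 4: TTT → Phe.
After the substitution the codon is TGT → Cys.
Phe ≠ Cys, so this is a missense mutation.

missense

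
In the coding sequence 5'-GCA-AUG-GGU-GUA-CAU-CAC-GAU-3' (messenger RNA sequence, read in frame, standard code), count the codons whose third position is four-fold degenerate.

Codon 1 GCA (Ala): third position 4-fold.
Codon 2 AUG (Met): third position 1-fold.
Codon 3 GGU (Gly): third position 4-fold.
Codon 4 GUA (Val): third position 4-fold.
Codon 5 CAU (His): third position 2-fold.
Codon 6 CAC (His): third position 2-fold.
Codon 7 GAU (Asp): third position 2-fold.
Four-fold degenerate third positions: 3.

3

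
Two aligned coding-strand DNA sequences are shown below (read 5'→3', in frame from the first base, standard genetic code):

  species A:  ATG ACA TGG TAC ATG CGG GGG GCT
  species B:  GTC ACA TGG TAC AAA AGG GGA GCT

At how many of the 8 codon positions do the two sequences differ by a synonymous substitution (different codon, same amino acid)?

Codon 1: ATG Met / GTC Val — nonsynonymous.
Codon 2: ACA Thr / ACA Thr — identical.
Codon 3: TGG Trp / TGG Trp — identical.
Codon 4: TAC Tyr / TAC Tyr — identical.
Codon 5: ATG Met / AAA Lys — nonsynonymous.
Codon 6: CGG Arg / AGG Arg — synonymous.
Codon 7: GGG Gly / GGA Gly — synonymous.
Codon 8: GCT Ala / GCT Ala — identical.
Synonymous differences: 2.

2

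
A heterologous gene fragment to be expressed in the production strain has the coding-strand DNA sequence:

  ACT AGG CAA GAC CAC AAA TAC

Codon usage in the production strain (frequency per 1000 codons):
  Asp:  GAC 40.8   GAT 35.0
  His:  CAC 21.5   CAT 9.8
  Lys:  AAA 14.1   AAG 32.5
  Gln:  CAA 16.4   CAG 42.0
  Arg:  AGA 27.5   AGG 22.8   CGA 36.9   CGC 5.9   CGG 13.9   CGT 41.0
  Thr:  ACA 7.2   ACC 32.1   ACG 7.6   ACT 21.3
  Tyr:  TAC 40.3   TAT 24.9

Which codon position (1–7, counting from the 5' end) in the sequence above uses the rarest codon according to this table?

6

Codon 1 ACT (Thr): 21.3 per 1000.
Codon 2 AGG (Arg): 22.8 per 1000.
Codon 3 CAA (Gln): 16.4 per 1000.
Codon 4 GAC (Asp): 40.8 per 1000.
Codon 5 CAC (His): 21.5 per 1000.
Codon 6 AAA (Lys): 14.1 per 1000.
Codon 7 TAC (Tyr): 40.3 per 1000.
Lowest frequency is 14.1 at codon 6.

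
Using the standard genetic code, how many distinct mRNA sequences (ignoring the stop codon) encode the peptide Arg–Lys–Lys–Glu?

Arg: 6 codons.
Lys: 2 codons.
Lys: 2 codons.
Glu: 2 codons.
6 × 2 × 2 × 2 = 48.

48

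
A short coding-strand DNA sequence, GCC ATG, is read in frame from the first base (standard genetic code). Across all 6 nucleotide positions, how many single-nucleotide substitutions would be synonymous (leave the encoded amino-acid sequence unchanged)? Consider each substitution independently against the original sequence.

3

Codon 1 (GCC, Ala): 3 synonymous substitutions.
Codon 2 (ATG, Met): 0 synonymous substitutions.
Total: 3 + 0 = 3.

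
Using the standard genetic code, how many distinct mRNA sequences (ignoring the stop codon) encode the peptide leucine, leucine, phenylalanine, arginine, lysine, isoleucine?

Leu: 6 codons.
Leu: 6 codons.
Phe: 2 codons.
Arg: 6 codons.
Lys: 2 codons.
Ile: 3 codons.
6 × 6 × 2 × 6 × 2 × 3 = 2592.

2592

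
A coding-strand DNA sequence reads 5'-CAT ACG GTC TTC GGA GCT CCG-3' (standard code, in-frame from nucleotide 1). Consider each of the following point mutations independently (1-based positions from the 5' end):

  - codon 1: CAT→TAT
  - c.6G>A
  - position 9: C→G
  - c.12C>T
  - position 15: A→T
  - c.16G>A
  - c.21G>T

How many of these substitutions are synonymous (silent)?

5

Codon 1: CAT (His) → TAT (Tyr) — missense.
Codon 2: ACG (Thr) → ACA (Thr) — synonymous.
Codon 3: GTC (Val) → GTG (Val) — synonymous.
Codon 4: TTC (Phe) → TTT (Phe) — synonymous.
Codon 5: GGA (Gly) → GGT (Gly) — synonymous.
Codon 6: GCT (Ala) → ACT (Thr) — missense.
Codon 7: CCG (Pro) → CCT (Pro) — synonymous.
Synonymous: 5 of 7.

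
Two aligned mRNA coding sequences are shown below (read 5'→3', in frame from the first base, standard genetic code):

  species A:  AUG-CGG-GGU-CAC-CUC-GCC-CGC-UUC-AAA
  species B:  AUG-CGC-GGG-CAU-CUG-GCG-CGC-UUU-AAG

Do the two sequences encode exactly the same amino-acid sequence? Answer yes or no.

yes

Codon 1: AUG Met / AUG Met — identical.
Codon 2: CGG Arg / CGC Arg — synonymous.
Codon 3: GGU Gly / GGG Gly — synonymous.
Codon 4: CAC His / CAU His — synonymous.
Codon 5: CUC Leu / CUG Leu — synonymous.
Codon 6: GCC Ala / GCG Ala — synonymous.
Codon 7: CGC Arg / CGC Arg — identical.
Codon 8: UUC Phe / UUU Phe — synonymous.
Codon 9: AAA Lys / AAG Lys — synonymous.
Nonsynonymous differences: 0 → same protein.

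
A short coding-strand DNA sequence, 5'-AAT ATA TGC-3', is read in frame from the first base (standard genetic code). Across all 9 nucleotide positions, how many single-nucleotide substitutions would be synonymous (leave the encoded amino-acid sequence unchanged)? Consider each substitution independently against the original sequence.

Codon 1 (AAT, Asn): 1 synonymous substitution.
Codon 2 (ATA, Ile): 2 synonymous substitutions.
Codon 3 (TGC, Cys): 1 synonymous substitution.
Total: 1 + 2 + 1 = 4.

4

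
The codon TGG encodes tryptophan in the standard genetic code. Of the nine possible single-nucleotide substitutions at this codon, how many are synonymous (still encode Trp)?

Position 1: none → 0 synonymous.
Position 2: none → 0 synonymous.
Position 3: none → 0 synonymous.
Total: 0 + 0 + 0 = 0.

0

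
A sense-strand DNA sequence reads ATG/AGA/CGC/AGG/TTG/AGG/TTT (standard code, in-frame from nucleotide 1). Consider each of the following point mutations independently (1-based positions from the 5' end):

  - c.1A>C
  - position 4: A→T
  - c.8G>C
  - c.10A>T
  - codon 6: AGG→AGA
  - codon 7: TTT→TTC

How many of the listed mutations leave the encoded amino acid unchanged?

Codon 1: ATG (Met) → CTG (Leu) — missense.
Codon 2: AGA (Arg) → TGA (Stop) — nonsense.
Codon 3: CGC (Arg) → CCC (Pro) — missense.
Codon 4: AGG (Arg) → TGG (Trp) — missense.
Codon 6: AGG (Arg) → AGA (Arg) — synonymous.
Codon 7: TTT (Phe) → TTC (Phe) — synonymous.
Synonymous: 2 of 6.

2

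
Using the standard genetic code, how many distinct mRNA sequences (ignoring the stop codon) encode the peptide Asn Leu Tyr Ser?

144

Asn: 2 codons.
Leu: 6 codons.
Tyr: 2 codons.
Ser: 6 codons.
2 × 6 × 2 × 6 = 144.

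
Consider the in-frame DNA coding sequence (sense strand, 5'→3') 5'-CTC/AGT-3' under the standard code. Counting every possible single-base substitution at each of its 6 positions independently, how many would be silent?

Codon 1 (CTC, Leu): 3 synonymous substitutions.
Codon 2 (AGT, Ser): 1 synonymous substitution.
Total: 3 + 1 = 4.

4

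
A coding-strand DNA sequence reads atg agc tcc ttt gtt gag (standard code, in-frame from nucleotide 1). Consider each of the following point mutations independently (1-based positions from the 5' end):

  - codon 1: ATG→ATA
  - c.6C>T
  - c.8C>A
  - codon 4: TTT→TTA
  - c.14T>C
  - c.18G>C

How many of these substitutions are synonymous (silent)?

Codon 1: ATG (Met) → ATA (Ile) — missense.
Codon 2: AGC (Ser) → AGT (Ser) — synonymous.
Codon 3: TCC (Ser) → TAC (Tyr) — missense.
Codon 4: TTT (Phe) → TTA (Leu) — missense.
Codon 5: GTT (Val) → GCT (Ala) — missense.
Codon 6: GAG (Glu) → GAC (Asp) — missense.
Synonymous: 1 of 6.

1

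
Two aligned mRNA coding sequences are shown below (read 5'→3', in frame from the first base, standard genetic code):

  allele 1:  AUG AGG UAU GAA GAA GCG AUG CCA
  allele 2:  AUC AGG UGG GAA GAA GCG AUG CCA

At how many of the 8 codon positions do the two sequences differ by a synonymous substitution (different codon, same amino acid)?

0

Codon 1: AUG Met / AUC Ile — nonsynonymous.
Codon 2: AGG Arg / AGG Arg — identical.
Codon 3: UAU Tyr / UGG Trp — nonsynonymous.
Codon 4: GAA Glu / GAA Glu — identical.
Codon 5: GAA Glu / GAA Glu — identical.
Codon 6: GCG Ala / GCG Ala — identical.
Codon 7: AUG Met / AUG Met — identical.
Codon 8: CCA Pro / CCA Pro — identical.
Synonymous differences: 0.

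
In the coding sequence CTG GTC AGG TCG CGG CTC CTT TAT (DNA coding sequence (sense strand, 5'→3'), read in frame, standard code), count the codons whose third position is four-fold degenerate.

Codon 1 CTG (Leu): third position 4-fold.
Codon 2 GTC (Val): third position 4-fold.
Codon 3 AGG (Arg): third position 2-fold.
Codon 4 TCG (Ser): third position 4-fold.
Codon 5 CGG (Arg): third position 4-fold.
Codon 6 CTC (Leu): third position 4-fold.
Codon 7 CTT (Leu): third position 4-fold.
Codon 8 TAT (Tyr): third position 2-fold.
Four-fold degenerate third positions: 6.

6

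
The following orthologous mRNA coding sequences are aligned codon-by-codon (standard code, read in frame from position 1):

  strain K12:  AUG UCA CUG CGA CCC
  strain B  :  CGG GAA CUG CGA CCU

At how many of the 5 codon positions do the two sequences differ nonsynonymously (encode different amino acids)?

Codon 1: AUG Met / CGG Arg — nonsynonymous.
Codon 2: UCA Ser / GAA Glu — nonsynonymous.
Codon 3: CUG Leu / CUG Leu — identical.
Codon 4: CGA Arg / CGA Arg — identical.
Codon 5: CCC Pro / CCU Pro — synonymous.
Nonsynonymous differences: 2.

2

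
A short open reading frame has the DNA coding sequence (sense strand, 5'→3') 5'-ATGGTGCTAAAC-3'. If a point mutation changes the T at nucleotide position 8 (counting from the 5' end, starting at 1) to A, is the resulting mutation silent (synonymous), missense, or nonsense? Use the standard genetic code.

Position 8 falls in codon 3: CTA → Leu.
After the substitution the codon is CAA → Gln.
Leu ≠ Gln, so this is a missense mutation.

missense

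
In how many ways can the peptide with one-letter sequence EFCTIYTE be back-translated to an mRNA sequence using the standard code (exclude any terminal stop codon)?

1536

Glu: 2 codons.
Phe: 2 codons.
Cys: 2 codons.
Thr: 4 codons.
Ile: 3 codons.
Tyr: 2 codons.
Thr: 4 codons.
Glu: 2 codons.
2 × 2 × 2 × 4 × 3 × 2 × 4 × 2 = 1536.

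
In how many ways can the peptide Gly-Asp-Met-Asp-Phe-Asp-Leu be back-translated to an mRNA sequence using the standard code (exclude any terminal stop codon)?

Gly: 4 codons.
Asp: 2 codons.
Met: 1 codon.
Asp: 2 codons.
Phe: 2 codons.
Asp: 2 codons.
Leu: 6 codons.
4 × 2 × 1 × 2 × 2 × 2 × 6 = 384.

384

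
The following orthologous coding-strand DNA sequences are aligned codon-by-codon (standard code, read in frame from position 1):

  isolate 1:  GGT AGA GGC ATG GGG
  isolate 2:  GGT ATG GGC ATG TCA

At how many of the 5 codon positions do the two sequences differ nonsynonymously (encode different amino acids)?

2

Codon 1: GGT Gly / GGT Gly — identical.
Codon 2: AGA Arg / ATG Met — nonsynonymous.
Codon 3: GGC Gly / GGC Gly — identical.
Codon 4: ATG Met / ATG Met — identical.
Codon 5: GGG Gly / TCA Ser — nonsynonymous.
Nonsynonymous differences: 2.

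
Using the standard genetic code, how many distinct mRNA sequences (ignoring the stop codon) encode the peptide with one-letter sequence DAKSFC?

384

Asp: 2 codons.
Ala: 4 codons.
Lys: 2 codons.
Ser: 6 codons.
Phe: 2 codons.
Cys: 2 codons.
2 × 4 × 2 × 6 × 2 × 2 = 384.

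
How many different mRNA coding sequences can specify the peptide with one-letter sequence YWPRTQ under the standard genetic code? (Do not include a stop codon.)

Tyr: 2 codons.
Trp: 1 codon.
Pro: 4 codons.
Arg: 6 codons.
Thr: 4 codons.
Gln: 2 codons.
2 × 1 × 4 × 6 × 4 × 2 = 384.

384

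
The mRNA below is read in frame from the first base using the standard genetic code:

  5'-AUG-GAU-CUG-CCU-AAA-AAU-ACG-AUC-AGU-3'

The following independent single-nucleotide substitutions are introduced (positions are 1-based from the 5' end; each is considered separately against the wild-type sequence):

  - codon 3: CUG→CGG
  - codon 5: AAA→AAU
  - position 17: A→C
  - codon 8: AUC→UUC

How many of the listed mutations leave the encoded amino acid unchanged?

0

Codon 3: CUG (Leu) → CGG (Arg) — missense.
Codon 5: AAA (Lys) → AAU (Asn) — missense.
Codon 6: AAU (Asn) → ACU (Thr) — missense.
Codon 8: AUC (Ile) → UUC (Phe) — missense.
Synonymous: 0 of 4.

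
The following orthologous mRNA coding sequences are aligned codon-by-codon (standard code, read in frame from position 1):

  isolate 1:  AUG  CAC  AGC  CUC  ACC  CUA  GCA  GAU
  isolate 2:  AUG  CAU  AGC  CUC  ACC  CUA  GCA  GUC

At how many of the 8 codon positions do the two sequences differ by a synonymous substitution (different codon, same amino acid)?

Codon 1: AUG Met / AUG Met — identical.
Codon 2: CAC His / CAU His — synonymous.
Codon 3: AGC Ser / AGC Ser — identical.
Codon 4: CUC Leu / CUC Leu — identical.
Codon 5: ACC Thr / ACC Thr — identical.
Codon 6: CUA Leu / CUA Leu — identical.
Codon 7: GCA Ala / GCA Ala — identical.
Codon 8: GAU Asp / GUC Val — nonsynonymous.
Synonymous differences: 1.

1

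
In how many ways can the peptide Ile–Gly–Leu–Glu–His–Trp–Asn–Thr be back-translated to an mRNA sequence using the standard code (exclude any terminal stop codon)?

Ile: 3 codons.
Gly: 4 codons.
Leu: 6 codons.
Glu: 2 codons.
His: 2 codons.
Trp: 1 codon.
Asn: 2 codons.
Thr: 4 codons.
3 × 4 × 6 × 2 × 2 × 1 × 2 × 4 = 2304.

2304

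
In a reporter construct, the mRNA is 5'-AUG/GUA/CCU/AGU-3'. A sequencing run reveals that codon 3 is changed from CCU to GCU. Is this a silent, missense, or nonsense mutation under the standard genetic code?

Position 7 falls in codon 3: CCU → Pro.
After the substitution the codon is GCU → Ala.
Pro ≠ Ala, so this is a missense mutation.

missense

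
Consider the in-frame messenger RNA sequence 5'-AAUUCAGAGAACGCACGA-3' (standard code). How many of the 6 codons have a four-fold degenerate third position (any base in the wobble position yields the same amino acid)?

Codon 1 AAU (Asn): third position 2-fold.
Codon 2 UCA (Ser): third position 4-fold.
Codon 3 GAG (Glu): third position 2-fold.
Codon 4 AAC (Asn): third position 2-fold.
Codon 5 GCA (Ala): third position 4-fold.
Codon 6 CGA (Arg): third position 4-fold.
Four-fold degenerate third positions: 3.

3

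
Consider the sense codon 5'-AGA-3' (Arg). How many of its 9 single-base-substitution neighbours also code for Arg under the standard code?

2

Position 1: CGA → 1 synonymous.
Position 2: none → 0 synonymous.
Position 3: AGG → 1 synonymous.
Total: 1 + 0 + 1 = 2.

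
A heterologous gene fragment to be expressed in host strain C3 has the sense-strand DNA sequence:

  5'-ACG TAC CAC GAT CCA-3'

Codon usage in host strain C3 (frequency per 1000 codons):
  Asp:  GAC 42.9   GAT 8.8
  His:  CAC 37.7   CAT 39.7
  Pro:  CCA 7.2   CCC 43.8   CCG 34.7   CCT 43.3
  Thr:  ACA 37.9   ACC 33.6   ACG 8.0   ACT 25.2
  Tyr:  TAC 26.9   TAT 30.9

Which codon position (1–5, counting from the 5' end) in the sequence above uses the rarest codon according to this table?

Codon 1 ACG (Thr): 8.0 per 1000.
Codon 2 TAC (Tyr): 26.9 per 1000.
Codon 3 CAC (His): 37.7 per 1000.
Codon 4 GAT (Asp): 8.8 per 1000.
Codon 5 CCA (Pro): 7.2 per 1000.
Lowest frequency is 7.2 at codon 5.

5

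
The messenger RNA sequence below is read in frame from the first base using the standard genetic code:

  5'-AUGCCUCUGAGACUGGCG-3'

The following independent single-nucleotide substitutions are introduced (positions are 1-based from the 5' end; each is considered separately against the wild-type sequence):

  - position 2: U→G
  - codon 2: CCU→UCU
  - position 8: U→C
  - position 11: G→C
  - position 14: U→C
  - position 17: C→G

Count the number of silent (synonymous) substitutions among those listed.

Codon 1: AUG (Met) → AGG (Arg) — missense.
Codon 2: CCU (Pro) → UCU (Ser) — missense.
Codon 3: CUG (Leu) → CCG (Pro) — missense.
Codon 4: AGA (Arg) → ACA (Thr) — missense.
Codon 5: CUG (Leu) → CCG (Pro) — missense.
Codon 6: GCG (Ala) → GGG (Gly) — missense.
Synonymous: 0 of 6.

0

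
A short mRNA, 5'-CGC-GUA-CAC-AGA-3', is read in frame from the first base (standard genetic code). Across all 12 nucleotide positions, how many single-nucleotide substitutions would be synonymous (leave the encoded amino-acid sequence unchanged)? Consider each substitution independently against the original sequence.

9

Codon 1 (CGC, Arg): 3 synonymous substitutions.
Codon 2 (GUA, Val): 3 synonymous substitutions.
Codon 3 (CAC, His): 1 synonymous substitution.
Codon 4 (AGA, Arg): 2 synonymous substitutions.
Total: 3 + 3 + 1 + 2 = 9.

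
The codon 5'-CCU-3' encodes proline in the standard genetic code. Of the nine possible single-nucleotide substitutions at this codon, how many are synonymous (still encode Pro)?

Position 1: none → 0 synonymous.
Position 2: none → 0 synonymous.
Position 3: CCC, CCA, CCG → 3 synonymous.
Total: 0 + 0 + 3 = 3.

3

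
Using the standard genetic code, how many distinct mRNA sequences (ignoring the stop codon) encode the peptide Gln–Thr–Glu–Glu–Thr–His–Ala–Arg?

Gln: 2 codons.
Thr: 4 codons.
Glu: 2 codons.
Glu: 2 codons.
Thr: 4 codons.
His: 2 codons.
Ala: 4 codons.
Arg: 6 codons.
2 × 4 × 2 × 2 × 4 × 2 × 4 × 6 = 6144.

6144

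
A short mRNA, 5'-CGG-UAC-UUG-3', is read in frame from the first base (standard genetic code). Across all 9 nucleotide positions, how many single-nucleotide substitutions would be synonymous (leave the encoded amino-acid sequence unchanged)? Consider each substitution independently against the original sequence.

7

Codon 1 (CGG, Arg): 4 synonymous substitutions.
Codon 2 (UAC, Tyr): 1 synonymous substitution.
Codon 3 (UUG, Leu): 2 synonymous substitutions.
Total: 4 + 1 + 2 = 7.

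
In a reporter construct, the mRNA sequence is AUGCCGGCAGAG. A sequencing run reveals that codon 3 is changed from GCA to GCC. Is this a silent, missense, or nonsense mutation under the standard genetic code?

Position 9 falls in codon 3: GCA → Ala.
After the substitution the codon is GCC → Ala.
Both encode Ala, so the change is synonymous.

silent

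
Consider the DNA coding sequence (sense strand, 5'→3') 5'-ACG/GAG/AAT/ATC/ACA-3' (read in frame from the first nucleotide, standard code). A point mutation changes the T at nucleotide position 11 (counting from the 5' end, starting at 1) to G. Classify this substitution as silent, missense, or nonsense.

missense

Position 11 falls in codon 4: ATC → Ile.
After the substitution the codon is AGC → Ser.
Ile ≠ Ser, so this is a missense mutation.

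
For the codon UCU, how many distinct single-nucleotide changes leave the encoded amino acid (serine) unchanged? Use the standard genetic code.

Position 1: none → 0 synonymous.
Position 2: none → 0 synonymous.
Position 3: UCC, UCA, UCG → 3 synonymous.
Total: 0 + 0 + 3 = 3.

3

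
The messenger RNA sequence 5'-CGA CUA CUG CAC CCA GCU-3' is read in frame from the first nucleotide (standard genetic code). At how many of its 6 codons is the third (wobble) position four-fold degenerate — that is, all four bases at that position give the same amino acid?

Codon 1 CGA (Arg): third position 4-fold.
Codon 2 CUA (Leu): third position 4-fold.
Codon 3 CUG (Leu): third position 4-fold.
Codon 4 CAC (His): third position 2-fold.
Codon 5 CCA (Pro): third position 4-fold.
Codon 6 GCU (Ala): third position 4-fold.
Four-fold degenerate third positions: 5.

5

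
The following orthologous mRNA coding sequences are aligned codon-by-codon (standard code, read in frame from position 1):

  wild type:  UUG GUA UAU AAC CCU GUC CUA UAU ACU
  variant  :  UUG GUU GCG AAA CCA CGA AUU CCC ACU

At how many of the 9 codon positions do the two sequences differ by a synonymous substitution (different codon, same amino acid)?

Codon 1: UUG Leu / UUG Leu — identical.
Codon 2: GUA Val / GUU Val — synonymous.
Codon 3: UAU Tyr / GCG Ala — nonsynonymous.
Codon 4: AAC Asn / AAA Lys — nonsynonymous.
Codon 5: CCU Pro / CCA Pro — synonymous.
Codon 6: GUC Val / CGA Arg — nonsynonymous.
Codon 7: CUA Leu / AUU Ile — nonsynonymous.
Codon 8: UAU Tyr / CCC Pro — nonsynonymous.
Codon 9: ACU Thr / ACU Thr — identical.
Synonymous differences: 2.

2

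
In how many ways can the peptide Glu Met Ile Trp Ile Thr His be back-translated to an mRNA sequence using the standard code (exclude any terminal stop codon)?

144

Glu: 2 codons.
Met: 1 codon.
Ile: 3 codons.
Trp: 1 codon.
Ile: 3 codons.
Thr: 4 codons.
His: 2 codons.
2 × 1 × 3 × 1 × 3 × 4 × 2 = 144.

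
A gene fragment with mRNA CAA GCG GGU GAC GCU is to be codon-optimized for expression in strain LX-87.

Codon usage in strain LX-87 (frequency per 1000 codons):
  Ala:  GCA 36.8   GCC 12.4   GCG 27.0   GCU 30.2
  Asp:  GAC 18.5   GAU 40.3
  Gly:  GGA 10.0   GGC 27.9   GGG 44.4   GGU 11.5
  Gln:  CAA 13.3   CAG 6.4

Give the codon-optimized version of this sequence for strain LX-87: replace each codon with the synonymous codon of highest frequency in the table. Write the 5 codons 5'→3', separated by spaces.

CAA GCA GGG GAU GCA

Codon 1 (Gln): best is CAA at 13.3.
Codon 2 (Ala): best is GCA at 36.8.
Codon 3 (Gly): best is GGG at 44.4.
Codon 4 (Asp): best is GAU at 40.3.
Codon 5 (Ala): best is GCA at 36.8.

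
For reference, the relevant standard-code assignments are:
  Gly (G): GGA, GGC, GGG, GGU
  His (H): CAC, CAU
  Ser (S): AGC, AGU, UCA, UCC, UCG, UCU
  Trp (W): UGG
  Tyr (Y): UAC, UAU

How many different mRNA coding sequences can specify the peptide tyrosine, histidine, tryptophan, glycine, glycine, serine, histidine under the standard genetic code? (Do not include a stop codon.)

Tyr: 2 codons.
His: 2 codons.
Trp: 1 codon.
Gly: 4 codons.
Gly: 4 codons.
Ser: 6 codons.
His: 2 codons.
2 × 2 × 1 × 4 × 4 × 6 × 2 = 768.

768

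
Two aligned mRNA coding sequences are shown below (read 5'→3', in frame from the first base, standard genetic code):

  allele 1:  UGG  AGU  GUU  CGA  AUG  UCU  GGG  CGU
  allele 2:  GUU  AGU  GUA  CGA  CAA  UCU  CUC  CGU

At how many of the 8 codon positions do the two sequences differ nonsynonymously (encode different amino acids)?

3

Codon 1: UGG Trp / GUU Val — nonsynonymous.
Codon 2: AGU Ser / AGU Ser — identical.
Codon 3: GUU Val / GUA Val — synonymous.
Codon 4: CGA Arg / CGA Arg — identical.
Codon 5: AUG Met / CAA Gln — nonsynonymous.
Codon 6: UCU Ser / UCU Ser — identical.
Codon 7: GGG Gly / CUC Leu — nonsynonymous.
Codon 8: CGU Arg / CGU Arg — identical.
Nonsynonymous differences: 3.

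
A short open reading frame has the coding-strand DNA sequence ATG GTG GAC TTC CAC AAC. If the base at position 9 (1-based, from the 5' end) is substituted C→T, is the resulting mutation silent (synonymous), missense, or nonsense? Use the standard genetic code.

Position 9 falls in codon 3: GAC → Asp.
After the substitution the codon is GAT → Asp.
Both encode Asp, so the change is synonymous.

silent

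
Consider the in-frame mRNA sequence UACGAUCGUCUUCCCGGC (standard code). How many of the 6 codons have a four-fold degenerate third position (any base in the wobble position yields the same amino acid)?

Codon 1 UAC (Tyr): third position 2-fold.
Codon 2 GAU (Asp): third position 2-fold.
Codon 3 CGU (Arg): third position 4-fold.
Codon 4 CUU (Leu): third position 4-fold.
Codon 5 CCC (Pro): third position 4-fold.
Codon 6 GGC (Gly): third position 4-fold.
Four-fold degenerate third positions: 4.

4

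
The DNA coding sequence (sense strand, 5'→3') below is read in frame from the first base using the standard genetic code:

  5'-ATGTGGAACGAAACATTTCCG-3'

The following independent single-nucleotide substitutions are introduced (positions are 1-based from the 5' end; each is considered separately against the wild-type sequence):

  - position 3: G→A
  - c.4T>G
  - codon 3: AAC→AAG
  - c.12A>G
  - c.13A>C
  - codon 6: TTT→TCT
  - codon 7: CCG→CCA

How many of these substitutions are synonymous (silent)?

2

Codon 1: ATG (Met) → ATA (Ile) — missense.
Codon 2: TGG (Trp) → GGG (Gly) — missense.
Codon 3: AAC (Asn) → AAG (Lys) — missense.
Codon 4: GAA (Glu) → GAG (Glu) — synonymous.
Codon 5: ACA (Thr) → CCA (Pro) — missense.
Codon 6: TTT (Phe) → TCT (Ser) — missense.
Codon 7: CCG (Pro) → CCA (Pro) — synonymous.
Synonymous: 2 of 7.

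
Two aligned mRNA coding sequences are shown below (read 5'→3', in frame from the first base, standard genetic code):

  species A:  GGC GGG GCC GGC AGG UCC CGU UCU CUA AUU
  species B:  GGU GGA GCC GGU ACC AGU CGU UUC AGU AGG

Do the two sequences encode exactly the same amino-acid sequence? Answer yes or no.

Codon 1: GGC Gly / GGU Gly — synonymous.
Codon 2: GGG Gly / GGA Gly — synonymous.
Codon 3: GCC Ala / GCC Ala — identical.
Codon 4: GGC Gly / GGU Gly — synonymous.
Codon 5: AGG Arg / ACC Thr — nonsynonymous.
Codon 6: UCC Ser / AGU Ser — synonymous.
Codon 7: CGU Arg / CGU Arg — identical.
Codon 8: UCU Ser / UUC Phe — nonsynonymous.
Codon 9: CUA Leu / AGU Ser — nonsynonymous.
Codon 10: AUU Ile / AGG Arg — nonsynonymous.
Nonsynonymous differences: 4 → different protein.

no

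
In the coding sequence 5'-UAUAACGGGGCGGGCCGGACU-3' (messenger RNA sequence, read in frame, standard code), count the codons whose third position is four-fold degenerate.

Codon 1 UAU (Tyr): third position 2-fold.
Codon 2 AAC (Asn): third position 2-fold.
Codon 3 GGG (Gly): third position 4-fold.
Codon 4 GCG (Ala): third position 4-fold.
Codon 5 GGC (Gly): third position 4-fold.
Codon 6 CGG (Arg): third position 4-fold.
Codon 7 ACU (Thr): third position 4-fold.
Four-fold degenerate third positions: 5.

5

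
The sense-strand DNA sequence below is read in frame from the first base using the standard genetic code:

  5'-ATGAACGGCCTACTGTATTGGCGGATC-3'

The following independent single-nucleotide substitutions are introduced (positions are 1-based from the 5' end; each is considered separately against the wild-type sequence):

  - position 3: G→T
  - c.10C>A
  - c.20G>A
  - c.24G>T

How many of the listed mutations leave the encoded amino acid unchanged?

1

Codon 1: ATG (Met) → ATT (Ile) — missense.
Codon 4: CTA (Leu) → ATA (Ile) — missense.
Codon 7: TGG (Trp) → TAG (Stop) — nonsense.
Codon 8: CGG (Arg) → CGT (Arg) — synonymous.
Synonymous: 1 of 4.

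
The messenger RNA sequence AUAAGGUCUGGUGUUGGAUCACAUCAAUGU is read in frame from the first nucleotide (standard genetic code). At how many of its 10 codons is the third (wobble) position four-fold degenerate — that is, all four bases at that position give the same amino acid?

Codon 1 AUA (Ile): third position 3-fold.
Codon 2 AGG (Arg): third position 2-fold.
Codon 3 UCU (Ser): third position 4-fold.
Codon 4 GGU (Gly): third position 4-fold.
Codon 5 GUU (Val): third position 4-fold.
Codon 6 GGA (Gly): third position 4-fold.
Codon 7 UCA (Ser): third position 4-fold.
Codon 8 CAU (His): third position 2-fold.
Codon 9 CAA (Gln): third position 2-fold.
Codon 10 UGU (Cys): third position 2-fold.
Four-fold degenerate third positions: 5.

5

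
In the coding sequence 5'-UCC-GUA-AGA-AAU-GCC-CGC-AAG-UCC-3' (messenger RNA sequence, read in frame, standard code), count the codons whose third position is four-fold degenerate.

Codon 1 UCC (Ser): third position 4-fold.
Codon 2 GUA (Val): third position 4-fold.
Codon 3 AGA (Arg): third position 2-fold.
Codon 4 AAU (Asn): third position 2-fold.
Codon 5 GCC (Ala): third position 4-fold.
Codon 6 CGC (Arg): third position 4-fold.
Codon 7 AAG (Lys): third position 2-fold.
Codon 8 UCC (Ser): third position 4-fold.
Four-fold degenerate third positions: 5.

5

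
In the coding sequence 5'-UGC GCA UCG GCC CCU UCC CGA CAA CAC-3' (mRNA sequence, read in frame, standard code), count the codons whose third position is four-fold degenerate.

Codon 1 UGC (Cys): third position 2-fold.
Codon 2 GCA (Ala): third position 4-fold.
Codon 3 UCG (Ser): third position 4-fold.
Codon 4 GCC (Ala): third position 4-fold.
Codon 5 CCU (Pro): third position 4-fold.
Codon 6 UCC (Ser): third position 4-fold.
Codon 7 CGA (Arg): third position 4-fold.
Codon 8 CAA (Gln): third position 2-fold.
Codon 9 CAC (His): third position 2-fold.
Four-fold degenerate third positions: 6.

6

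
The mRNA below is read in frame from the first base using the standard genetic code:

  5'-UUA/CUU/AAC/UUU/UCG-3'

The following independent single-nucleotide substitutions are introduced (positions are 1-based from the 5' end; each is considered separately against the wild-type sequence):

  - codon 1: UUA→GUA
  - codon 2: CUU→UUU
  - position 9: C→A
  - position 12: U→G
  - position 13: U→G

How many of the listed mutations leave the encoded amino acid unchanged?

0

Codon 1: UUA (Leu) → GUA (Val) — missense.
Codon 2: CUU (Leu) → UUU (Phe) — missense.
Codon 3: AAC (Asn) → AAA (Lys) — missense.
Codon 4: UUU (Phe) → UUG (Leu) — missense.
Codon 5: UCG (Ser) → GCG (Ala) — missense.
Synonymous: 0 of 5.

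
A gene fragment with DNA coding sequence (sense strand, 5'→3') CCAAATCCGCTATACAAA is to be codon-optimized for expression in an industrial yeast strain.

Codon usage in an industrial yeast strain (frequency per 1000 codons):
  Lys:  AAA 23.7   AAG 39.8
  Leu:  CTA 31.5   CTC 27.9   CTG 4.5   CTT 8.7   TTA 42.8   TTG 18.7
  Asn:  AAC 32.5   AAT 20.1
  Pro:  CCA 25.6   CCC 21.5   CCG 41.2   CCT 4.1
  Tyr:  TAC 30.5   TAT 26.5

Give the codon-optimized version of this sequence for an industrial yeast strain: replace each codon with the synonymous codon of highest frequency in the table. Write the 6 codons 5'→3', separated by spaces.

Codon 1 (Pro): best is CCG at 41.2.
Codon 2 (Asn): best is AAC at 32.5.
Codon 3 (Pro): best is CCG at 41.2.
Codon 4 (Leu): best is TTA at 42.8.
Codon 5 (Tyr): best is TAC at 30.5.
Codon 6 (Lys): best is AAG at 39.8.

CCG AAC CCG TTA TAC AAG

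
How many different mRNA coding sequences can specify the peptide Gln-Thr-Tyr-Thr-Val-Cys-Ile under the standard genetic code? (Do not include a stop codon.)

Gln: 2 codons.
Thr: 4 codons.
Tyr: 2 codons.
Thr: 4 codons.
Val: 4 codons.
Cys: 2 codons.
Ile: 3 codons.
2 × 4 × 2 × 4 × 4 × 2 × 3 = 1536.

1536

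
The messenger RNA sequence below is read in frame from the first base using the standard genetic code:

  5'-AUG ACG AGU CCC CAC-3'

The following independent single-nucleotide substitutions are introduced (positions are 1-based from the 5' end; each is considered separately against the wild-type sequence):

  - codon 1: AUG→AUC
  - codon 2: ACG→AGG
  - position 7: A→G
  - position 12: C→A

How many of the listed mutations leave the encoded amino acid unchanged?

1

Codon 1: AUG (Met) → AUC (Ile) — missense.
Codon 2: ACG (Thr) → AGG (Arg) — missense.
Codon 3: AGU (Ser) → GGU (Gly) — missense.
Codon 4: CCC (Pro) → CCA (Pro) — synonymous.
Synonymous: 1 of 4.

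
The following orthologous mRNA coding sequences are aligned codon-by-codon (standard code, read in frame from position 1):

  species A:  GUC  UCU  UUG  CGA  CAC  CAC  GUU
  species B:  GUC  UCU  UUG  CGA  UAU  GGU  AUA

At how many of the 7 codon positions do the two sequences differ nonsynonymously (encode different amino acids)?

3

Codon 1: GUC Val / GUC Val — identical.
Codon 2: UCU Ser / UCU Ser — identical.
Codon 3: UUG Leu / UUG Leu — identical.
Codon 4: CGA Arg / CGA Arg — identical.
Codon 5: CAC His / UAU Tyr — nonsynonymous.
Codon 6: CAC His / GGU Gly — nonsynonymous.
Codon 7: GUU Val / AUA Ile — nonsynonymous.
Nonsynonymous differences: 3.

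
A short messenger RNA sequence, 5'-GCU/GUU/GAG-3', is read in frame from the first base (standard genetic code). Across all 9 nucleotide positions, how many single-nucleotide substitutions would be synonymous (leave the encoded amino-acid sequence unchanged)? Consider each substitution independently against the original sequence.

Codon 1 (GCU, Ala): 3 synonymous substitutions.
Codon 2 (GUU, Val): 3 synonymous substitutions.
Codon 3 (GAG, Glu): 1 synonymous substitution.
Total: 3 + 3 + 1 = 7.

7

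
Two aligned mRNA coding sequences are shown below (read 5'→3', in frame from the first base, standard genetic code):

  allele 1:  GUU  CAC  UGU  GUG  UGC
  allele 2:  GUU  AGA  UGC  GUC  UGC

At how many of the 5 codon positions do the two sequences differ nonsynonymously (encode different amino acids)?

Codon 1: GUU Val / GUU Val — identical.
Codon 2: CAC His / AGA Arg — nonsynonymous.
Codon 3: UGU Cys / UGC Cys — synonymous.
Codon 4: GUG Val / GUC Val — synonymous.
Codon 5: UGC Cys / UGC Cys — identical.
Nonsynonymous differences: 1.

1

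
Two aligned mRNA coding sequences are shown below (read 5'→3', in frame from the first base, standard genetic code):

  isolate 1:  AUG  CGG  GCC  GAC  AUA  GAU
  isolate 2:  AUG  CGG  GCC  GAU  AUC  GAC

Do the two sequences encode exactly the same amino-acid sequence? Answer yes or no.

yes

Codon 1: AUG Met / AUG Met — identical.
Codon 2: CGG Arg / CGG Arg — identical.
Codon 3: GCC Ala / GCC Ala — identical.
Codon 4: GAC Asp / GAU Asp — synonymous.
Codon 5: AUA Ile / AUC Ile — synonymous.
Codon 6: GAU Asp / GAC Asp — synonymous.
Nonsynonymous differences: 0 → same protein.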